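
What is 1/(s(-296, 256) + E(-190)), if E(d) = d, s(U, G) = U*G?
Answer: -1/75966 ≈ -1.3164e-5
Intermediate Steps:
s(U, G) = G*U
1/(s(-296, 256) + E(-190)) = 1/(256*(-296) - 190) = 1/(-75776 - 190) = 1/(-75966) = -1/75966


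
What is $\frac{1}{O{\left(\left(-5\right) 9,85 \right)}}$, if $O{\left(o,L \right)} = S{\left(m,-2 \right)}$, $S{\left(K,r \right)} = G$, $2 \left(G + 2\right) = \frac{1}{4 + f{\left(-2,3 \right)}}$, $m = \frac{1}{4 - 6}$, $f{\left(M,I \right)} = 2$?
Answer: $- \frac{12}{23} \approx -0.52174$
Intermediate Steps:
$m = - \frac{1}{2}$ ($m = \frac{1}{-2} = - \frac{1}{2} \approx -0.5$)
$G = - \frac{23}{12}$ ($G = -2 + \frac{1}{2 \left(4 + 2\right)} = -2 + \frac{1}{2 \cdot 6} = -2 + \frac{1}{2} \cdot \frac{1}{6} = -2 + \frac{1}{12} = - \frac{23}{12} \approx -1.9167$)
$S{\left(K,r \right)} = - \frac{23}{12}$
$O{\left(o,L \right)} = - \frac{23}{12}$
$\frac{1}{O{\left(\left(-5\right) 9,85 \right)}} = \frac{1}{- \frac{23}{12}} = - \frac{12}{23}$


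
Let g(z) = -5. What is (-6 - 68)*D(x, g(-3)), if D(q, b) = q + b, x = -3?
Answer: 592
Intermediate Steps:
D(q, b) = b + q
(-6 - 68)*D(x, g(-3)) = (-6 - 68)*(-5 - 3) = -74*(-8) = 592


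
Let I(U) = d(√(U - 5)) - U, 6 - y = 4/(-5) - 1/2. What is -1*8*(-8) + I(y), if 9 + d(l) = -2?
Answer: 457/10 ≈ 45.700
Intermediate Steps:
y = 73/10 (y = 6 - (4/(-5) - 1/2) = 6 - (4*(-⅕) - 1*½) = 6 - (-⅘ - ½) = 6 - 1*(-13/10) = 6 + 13/10 = 73/10 ≈ 7.3000)
d(l) = -11 (d(l) = -9 - 2 = -11)
I(U) = -11 - U
-1*8*(-8) + I(y) = -1*8*(-8) + (-11 - 1*73/10) = -8*(-8) + (-11 - 73/10) = 64 - 183/10 = 457/10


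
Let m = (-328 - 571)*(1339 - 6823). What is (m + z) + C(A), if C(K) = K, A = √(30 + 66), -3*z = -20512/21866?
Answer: 161702884940/32799 + 4*√6 ≈ 4.9301e+6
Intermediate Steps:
z = 10256/32799 (z = -(-20512)/(3*21866) = -⅓*(-10256/10933) = 10256/32799 ≈ 0.31269)
m = 4930116 (m = -899*(-5484) = 4930116)
A = 4*√6 (A = √96 = 4*√6 ≈ 9.7980)
(m + z) + C(A) = (4930116 + 10256/32799) + 4*√6 = 161702884940/32799 + 4*√6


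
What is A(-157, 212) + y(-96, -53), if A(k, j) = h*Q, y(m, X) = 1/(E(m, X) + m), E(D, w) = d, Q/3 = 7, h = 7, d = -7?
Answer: 15140/103 ≈ 146.99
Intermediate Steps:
Q = 21 (Q = 3*7 = 21)
E(D, w) = -7
y(m, X) = 1/(-7 + m)
A(k, j) = 147 (A(k, j) = 7*21 = 147)
A(-157, 212) + y(-96, -53) = 147 + 1/(-7 - 96) = 147 + 1/(-103) = 147 - 1/103 = 15140/103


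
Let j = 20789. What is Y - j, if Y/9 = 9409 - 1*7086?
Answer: 118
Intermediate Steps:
Y = 20907 (Y = 9*(9409 - 1*7086) = 9*(9409 - 7086) = 9*2323 = 20907)
Y - j = 20907 - 1*20789 = 20907 - 20789 = 118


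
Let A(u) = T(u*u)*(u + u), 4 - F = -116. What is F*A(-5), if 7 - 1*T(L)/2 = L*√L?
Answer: 283200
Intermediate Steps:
F = 120 (F = 4 - 1*(-116) = 4 + 116 = 120)
T(L) = 14 - 2*L^(3/2) (T(L) = 14 - 2*L*√L = 14 - 2*L^(3/2))
A(u) = 2*u*(14 - 2*(u²)^(3/2)) (A(u) = (14 - 2*(u²)^(3/2))*(u + u) = (14 - 2*(u²)^(3/2))*(2*u) = 2*u*(14 - 2*(u²)^(3/2)))
F*A(-5) = 120*(4*(-5)*(7 - ((-5)²)^(3/2))) = 120*(4*(-5)*(7 - 25^(3/2))) = 120*(4*(-5)*(7 - 1*125)) = 120*(4*(-5)*(7 - 125)) = 120*(4*(-5)*(-118)) = 120*2360 = 283200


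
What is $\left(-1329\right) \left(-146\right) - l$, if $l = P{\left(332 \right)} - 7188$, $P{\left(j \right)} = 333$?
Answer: $200889$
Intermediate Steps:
$l = -6855$ ($l = 333 - 7188 = -6855$)
$\left(-1329\right) \left(-146\right) - l = \left(-1329\right) \left(-146\right) - -6855 = 194034 + 6855 = 200889$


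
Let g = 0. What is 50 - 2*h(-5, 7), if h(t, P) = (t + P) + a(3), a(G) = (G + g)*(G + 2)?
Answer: 16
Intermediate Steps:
a(G) = G*(2 + G) (a(G) = (G + 0)*(G + 2) = G*(2 + G))
h(t, P) = 15 + P + t (h(t, P) = (t + P) + 3*(2 + 3) = (P + t) + 3*5 = (P + t) + 15 = 15 + P + t)
50 - 2*h(-5, 7) = 50 - 2*(15 + 7 - 5) = 50 - 2*17 = 50 - 34 = 16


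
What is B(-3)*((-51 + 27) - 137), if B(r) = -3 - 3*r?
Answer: -966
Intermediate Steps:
B(-3)*((-51 + 27) - 137) = (-3 - 3*(-3))*((-51 + 27) - 137) = (-3 + 9)*(-24 - 137) = 6*(-161) = -966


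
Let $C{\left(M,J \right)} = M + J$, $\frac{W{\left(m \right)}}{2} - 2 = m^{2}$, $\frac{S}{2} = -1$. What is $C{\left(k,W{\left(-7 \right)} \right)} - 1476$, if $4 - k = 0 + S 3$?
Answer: $-1364$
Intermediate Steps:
$S = -2$ ($S = 2 \left(-1\right) = -2$)
$W{\left(m \right)} = 4 + 2 m^{2}$
$k = 10$ ($k = 4 - \left(0 - 6\right) = 4 - -6 = 4 + 6 = 10$)
$C{\left(M,J \right)} = J + M$
$C{\left(k,W{\left(-7 \right)} \right)} - 1476 = \left(\left(4 + 2 \left(-7\right)^{2}\right) + 10\right) - 1476 = \left(\left(4 + 2 \cdot 49\right) + 10\right) - 1476 = \left(\left(4 + 98\right) + 10\right) - 1476 = \left(102 + 10\right) - 1476 = 112 - 1476 = -1364$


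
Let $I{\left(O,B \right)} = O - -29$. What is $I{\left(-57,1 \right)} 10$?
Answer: $-280$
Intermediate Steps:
$I{\left(O,B \right)} = 29 + O$ ($I{\left(O,B \right)} = O + 29 = 29 + O$)
$I{\left(-57,1 \right)} 10 = \left(29 - 57\right) 10 = \left(-28\right) 10 = -280$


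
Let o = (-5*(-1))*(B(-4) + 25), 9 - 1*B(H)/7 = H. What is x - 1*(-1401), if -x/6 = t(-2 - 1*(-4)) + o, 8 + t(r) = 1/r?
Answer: -2034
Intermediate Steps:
B(H) = 63 - 7*H
t(r) = -8 + 1/r
o = 580 (o = (-5*(-1))*((63 - 7*(-4)) + 25) = 5*((63 + 28) + 25) = 5*(91 + 25) = 5*116 = 580)
x = -3435 (x = -6*((-8 + 1/(-2 - 1*(-4))) + 580) = -6*((-8 + 1/(-2 + 4)) + 580) = -6*((-8 + 1/2) + 580) = -6*(-15/2 + 580) = -6*1145/2 = -3435)
x - 1*(-1401) = -3435 - 1*(-1401) = -3435 + 1401 = -2034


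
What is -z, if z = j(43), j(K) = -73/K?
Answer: 73/43 ≈ 1.6977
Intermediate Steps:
z = -73/43 ≈ -1.6977
-z = -1*(-73/43) = 73/43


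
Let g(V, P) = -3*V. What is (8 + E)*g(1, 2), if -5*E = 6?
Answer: -102/5 ≈ -20.400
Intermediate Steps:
E = -6/5 (E = -1/5*6 = -6/5 ≈ -1.2000)
(8 + E)*g(1, 2) = (8 - 6/5)*(-3*1) = (34/5)*(-3) = -102/5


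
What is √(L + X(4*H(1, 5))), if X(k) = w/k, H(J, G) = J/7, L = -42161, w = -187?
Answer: I*√169953/2 ≈ 206.13*I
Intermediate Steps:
H(J, G) = J/7 (H(J, G) = J*(⅐) = J/7)
X(k) = -187/k
√(L + X(4*H(1, 5))) = √(-42161 - 187/(4*((⅐)*1))) = √(-42161 - 187/(4*(⅐))) = √(-42161 - 187/4/7) = √(-42161 - 187*7/4) = √(-42161 - 1309/4) = √(-169953/4) = I*√169953/2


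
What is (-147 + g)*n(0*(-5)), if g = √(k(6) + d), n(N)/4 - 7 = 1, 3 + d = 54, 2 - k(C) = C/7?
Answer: -4704 + 32*√2555/7 ≈ -4472.9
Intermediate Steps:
k(C) = 2 - C/7
d = 51 (d = -3 + 54 = 51)
n(N) = 32 (n(N) = 28 + 4*1 = 28 + 4 = 32)
g = √2555/7 (g = √((2 - ⅐*6) + 51) = √((2 - 6/7) + 51) = √(8/7 + 51) = √(365/7) = √2555/7 ≈ 7.2210)
(-147 + g)*n(0*(-5)) = (-147 + √2555/7)*32 = -4704 + 32*√2555/7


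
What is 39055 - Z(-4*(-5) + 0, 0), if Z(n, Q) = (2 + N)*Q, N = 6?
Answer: 39055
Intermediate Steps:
Z(n, Q) = 8*Q (Z(n, Q) = (2 + 6)*Q = 8*Q)
39055 - Z(-4*(-5) + 0, 0) = 39055 - 8*0 = 39055 - 1*0 = 39055 + 0 = 39055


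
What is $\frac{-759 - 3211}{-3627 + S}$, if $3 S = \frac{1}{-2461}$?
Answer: $\frac{14655255}{13389071} \approx 1.0946$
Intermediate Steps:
$S = - \frac{1}{7383}$ ($S = \frac{1}{3 \left(-2461\right)} = \frac{1}{3} \left(- \frac{1}{2461}\right) = - \frac{1}{7383} \approx -0.00013545$)
$\frac{-759 - 3211}{-3627 + S} = \frac{-759 - 3211}{-3627 - \frac{1}{7383}} = - \frac{3970}{- \frac{26778142}{7383}} = \left(-3970\right) \left(- \frac{7383}{26778142}\right) = \frac{14655255}{13389071}$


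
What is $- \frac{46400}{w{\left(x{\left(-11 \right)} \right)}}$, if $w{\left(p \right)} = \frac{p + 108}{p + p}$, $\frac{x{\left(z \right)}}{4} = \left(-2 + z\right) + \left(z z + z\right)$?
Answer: $- \frac{2250400}{31} \approx -72594.0$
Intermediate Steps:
$x{\left(z \right)} = -8 + 4 z^{2} + 8 z$ ($x{\left(z \right)} = 4 \left(\left(-2 + z\right) + \left(z z + z\right)\right) = 4 \left(\left(-2 + z\right) + \left(z^{2} + z\right)\right) = 4 \left(\left(-2 + z\right) + \left(z + z^{2}\right)\right) = 4 \left(-2 + z^{2} + 2 z\right) = -8 + 4 z^{2} + 8 z$)
$w{\left(p \right)} = \frac{108 + p}{2 p}$
$- \frac{46400}{w{\left(x{\left(-11 \right)} \right)}} = - \frac{46400}{\frac{1}{2} \frac{1}{-8 + 4 \left(-11\right)^{2} + 8 \left(-11\right)} \left(108 + \left(-8 + 4 \left(-11\right)^{2} + 8 \left(-11\right)\right)\right)} = - \frac{46400}{\frac{1}{2} \frac{1}{-8 + 4 \cdot 121 - 88} \left(108 - -388\right)} = - \frac{46400}{\frac{1}{2} \frac{1}{-8 + 484 - 88} \left(108 - -388\right)} = - \frac{46400}{\frac{1}{2} \cdot \frac{1}{388} \left(108 + 388\right)} = - \frac{46400}{\frac{1}{2} \cdot \frac{1}{388} \cdot 496} = - \frac{46400}{\frac{62}{97}} = \left(-46400\right) \frac{97}{62} = - \frac{2250400}{31}$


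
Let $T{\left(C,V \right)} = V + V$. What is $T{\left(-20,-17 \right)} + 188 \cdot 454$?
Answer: $85318$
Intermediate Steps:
$T{\left(C,V \right)} = 2 V$
$T{\left(-20,-17 \right)} + 188 \cdot 454 = 2 \left(-17\right) + 188 \cdot 454 = -34 + 85352 = 85318$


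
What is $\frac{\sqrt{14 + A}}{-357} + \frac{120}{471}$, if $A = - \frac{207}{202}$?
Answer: $\frac{40}{157} - \frac{\sqrt{529442}}{72114} \approx 0.24469$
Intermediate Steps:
$A = - \frac{207}{202}$ ($A = \left(-207\right) \frac{1}{202} = - \frac{207}{202} \approx -1.0248$)
$\frac{\sqrt{14 + A}}{-357} + \frac{120}{471} = \frac{\sqrt{14 - \frac{207}{202}}}{-357} + \frac{120}{471} = \sqrt{\frac{2621}{202}} \left(- \frac{1}{357}\right) + 120 \cdot \frac{1}{471} = \frac{\sqrt{529442}}{202} \left(- \frac{1}{357}\right) + \frac{40}{157} = - \frac{\sqrt{529442}}{72114} + \frac{40}{157} = \frac{40}{157} - \frac{\sqrt{529442}}{72114}$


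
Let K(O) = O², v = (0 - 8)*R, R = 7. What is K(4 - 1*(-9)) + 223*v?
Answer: -12319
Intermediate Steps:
v = -56 (v = (0 - 8)*7 = -8*7 = -56)
K(4 - 1*(-9)) + 223*v = (4 - 1*(-9))² + 223*(-56) = (4 + 9)² - 12488 = 13² - 12488 = 169 - 12488 = -12319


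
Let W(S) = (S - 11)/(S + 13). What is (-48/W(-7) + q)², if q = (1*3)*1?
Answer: 361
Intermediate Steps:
W(S) = (-11 + S)/(13 + S)
q = 3 (q = 3*1 = 3)
(-48/W(-7) + q)² = (-48*(13 - 7)/(-11 - 7) + 3)² = (-48/(-18/6) + 3)² = (-48/((⅙)*(-18)) + 3)² = (-48/(-3) + 3)² = (-48*(-⅓) + 3)² = (16 + 3)² = 19² = 361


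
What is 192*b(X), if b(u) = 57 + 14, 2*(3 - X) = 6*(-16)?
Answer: 13632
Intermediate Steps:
X = 51 (X = 3 - 3*(-16) = 3 - 1/2*(-96) = 3 + 48 = 51)
b(u) = 71
192*b(X) = 192*71 = 13632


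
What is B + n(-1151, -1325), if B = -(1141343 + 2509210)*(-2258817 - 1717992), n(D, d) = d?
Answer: 14517552024052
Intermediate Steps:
B = 14517552025377 (B = -3650553*(-3976809) = -1*(-14517552025377) = 14517552025377)
B + n(-1151, -1325) = 14517552025377 - 1325 = 14517552024052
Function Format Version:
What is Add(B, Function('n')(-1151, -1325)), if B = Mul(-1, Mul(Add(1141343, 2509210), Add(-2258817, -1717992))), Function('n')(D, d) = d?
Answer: 14517552024052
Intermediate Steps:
B = 14517552025377 (B = Mul(-1, Mul(3650553, -3976809)) = Mul(-1, -14517552025377) = 14517552025377)
Add(B, Function('n')(-1151, -1325)) = Add(14517552025377, -1325) = 14517552024052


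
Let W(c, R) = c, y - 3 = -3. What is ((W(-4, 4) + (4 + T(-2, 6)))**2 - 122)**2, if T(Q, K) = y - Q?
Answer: 13924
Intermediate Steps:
y = 0 (y = 3 - 3 = 0)
T(Q, K) = -Q (T(Q, K) = 0 - Q = -Q)
((W(-4, 4) + (4 + T(-2, 6)))**2 - 122)**2 = ((-4 + (4 - 1*(-2)))**2 - 122)**2 = ((-4 + (4 + 2))**2 - 122)**2 = ((-4 + 6)**2 - 122)**2 = (2**2 - 122)**2 = (4 - 122)**2 = (-118)**2 = 13924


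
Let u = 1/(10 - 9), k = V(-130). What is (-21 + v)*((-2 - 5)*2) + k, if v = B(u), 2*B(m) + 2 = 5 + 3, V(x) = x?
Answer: 122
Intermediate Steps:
k = -130
u = 1 (u = 1/1 = 1)
B(m) = 3 (B(m) = -1 + (5 + 3)/2 = -1 + (1/2)*8 = -1 + 4 = 3)
v = 3
(-21 + v)*((-2 - 5)*2) + k = (-21 + 3)*((-2 - 5)*2) - 130 = -(-126)*2 - 130 = -18*(-14) - 130 = 252 - 130 = 122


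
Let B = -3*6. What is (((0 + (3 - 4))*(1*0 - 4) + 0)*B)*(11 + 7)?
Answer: -1296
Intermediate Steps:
B = -18
(((0 + (3 - 4))*(1*0 - 4) + 0)*B)*(11 + 7) = (((0 + (3 - 4))*(1*0 - 4) + 0)*(-18))*(11 + 7) = (((0 - 1)*(0 - 4) + 0)*(-18))*18 = ((-1*(-4) + 0)*(-18))*18 = ((4 + 0)*(-18))*18 = (4*(-18))*18 = -72*18 = -1296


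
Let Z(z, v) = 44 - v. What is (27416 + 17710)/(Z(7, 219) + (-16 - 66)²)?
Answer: 15042/2183 ≈ 6.8905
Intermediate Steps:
(27416 + 17710)/(Z(7, 219) + (-16 - 66)²) = (27416 + 17710)/((44 - 1*219) + (-16 - 66)²) = 45126/((44 - 219) + (-82)²) = 45126/(-175 + 6724) = 45126/6549 = 45126*(1/6549) = 15042/2183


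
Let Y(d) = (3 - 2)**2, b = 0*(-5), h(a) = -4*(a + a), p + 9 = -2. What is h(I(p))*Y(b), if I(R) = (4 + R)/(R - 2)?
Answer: -56/13 ≈ -4.3077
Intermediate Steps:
p = -11 (p = -9 - 2 = -11)
I(R) = (4 + R)/(-2 + R)
h(a) = -8*a
b = 0
Y(d) = 1 (Y(d) = 1**2 = 1)
h(I(p))*Y(b) = -8*(4 - 11)/(-2 - 11)*1 = -8*(-7)/(-13)*1 = -(-8)*(-7)/13*1 = -8*7/13*1 = -56/13*1 = -56/13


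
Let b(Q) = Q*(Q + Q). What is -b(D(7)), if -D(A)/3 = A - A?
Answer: 0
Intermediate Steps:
D(A) = 0 (D(A) = -3*(A - A) = -3*0 = 0)
b(Q) = 2*Q² (b(Q) = Q*(2*Q) = 2*Q²)
-b(D(7)) = -2*0² = -2*0 = -1*0 = 0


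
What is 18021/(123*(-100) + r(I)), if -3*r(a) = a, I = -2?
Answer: -54063/36898 ≈ -1.4652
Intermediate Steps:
r(a) = -a/3
18021/(123*(-100) + r(I)) = 18021/(123*(-100) - ⅓*(-2)) = 18021/(-12300 + ⅔) = 18021/(-36898/3) = 18021*(-3/36898) = -54063/36898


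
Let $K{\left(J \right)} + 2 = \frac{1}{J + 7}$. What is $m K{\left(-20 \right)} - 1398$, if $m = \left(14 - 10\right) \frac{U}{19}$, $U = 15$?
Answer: $- \frac{346926}{247} \approx -1404.6$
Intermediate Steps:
$K{\left(J \right)} = -2 + \frac{1}{7 + J}$ ($K{\left(J \right)} = -2 + \frac{1}{J + 7} = -2 + \frac{1}{7 + J}$)
$m = \frac{60}{19}$ ($m = \left(14 - 10\right) \frac{15}{19} = 4 \cdot 15 \cdot \frac{1}{19} = 4 \cdot \frac{15}{19} = \frac{60}{19} \approx 3.1579$)
$m K{\left(-20 \right)} - 1398 = \frac{60 \frac{-13 - -40}{7 - 20}}{19} - 1398 = \frac{60 \frac{-13 + 40}{-13}}{19} - 1398 = \frac{60 \left(\left(- \frac{1}{13}\right) 27\right)}{19} - 1398 = \frac{60}{19} \left(- \frac{27}{13}\right) - 1398 = - \frac{1620}{247} - 1398 = - \frac{346926}{247}$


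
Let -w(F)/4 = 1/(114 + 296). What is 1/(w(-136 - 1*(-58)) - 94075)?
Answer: -205/19285377 ≈ -1.0630e-5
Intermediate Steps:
w(F) = -2/205 (w(F) = -4/(114 + 296) = -4/410 = -4*1/410 = -2/205)
1/(w(-136 - 1*(-58)) - 94075) = 1/(-2/205 - 94075) = 1/(-19285377/205) = -205/19285377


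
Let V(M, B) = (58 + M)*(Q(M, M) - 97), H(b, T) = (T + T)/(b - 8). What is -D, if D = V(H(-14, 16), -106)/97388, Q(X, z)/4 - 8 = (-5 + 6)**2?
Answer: 18971/535634 ≈ 0.035418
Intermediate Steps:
Q(X, z) = 36 (Q(X, z) = 32 + 4*(-5 + 6)**2 = 32 + 4*1**2 = 32 + 4*1 = 32 + 4 = 36)
H(b, T) = 2*T/(-8 + b) (H(b, T) = (2*T)/(-8 + b) = 2*T/(-8 + b))
V(M, B) = -3538 - 61*M (V(M, B) = (58 + M)*(36 - 97) = (58 + M)*(-61) = -3538 - 61*M)
D = -18971/535634 (D = (-3538 - 122*16/(-8 - 14))/97388 = (-3538 - 122*16/(-22))*(1/97388) = (-3538 - 122*16*(-1)/22)*(1/97388) = (-3538 - 61*(-16/11))*(1/97388) = (-3538 + 976/11)*(1/97388) = -37942/11*1/97388 = -18971/535634 ≈ -0.035418)
-D = -1*(-18971/535634) = 18971/535634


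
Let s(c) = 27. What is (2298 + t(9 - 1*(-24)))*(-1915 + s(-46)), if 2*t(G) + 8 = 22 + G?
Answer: -4382992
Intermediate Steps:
t(G) = 7 + G/2 (t(G) = -4 + (22 + G)/2 = -4 + (11 + G/2) = 7 + G/2)
(2298 + t(9 - 1*(-24)))*(-1915 + s(-46)) = (2298 + (7 + (9 - 1*(-24))/2))*(-1915 + 27) = (2298 + (7 + (9 + 24)/2))*(-1888) = (2298 + (7 + (1/2)*33))*(-1888) = (2298 + (7 + 33/2))*(-1888) = (2298 + 47/2)*(-1888) = (4643/2)*(-1888) = -4382992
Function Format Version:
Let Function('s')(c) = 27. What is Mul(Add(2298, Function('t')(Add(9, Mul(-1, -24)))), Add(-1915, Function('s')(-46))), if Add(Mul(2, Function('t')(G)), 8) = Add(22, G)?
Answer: -4382992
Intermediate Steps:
Function('t')(G) = Add(7, Mul(Rational(1, 2), G)) (Function('t')(G) = Add(-4, Mul(Rational(1, 2), Add(22, G))) = Add(-4, Add(11, Mul(Rational(1, 2), G))) = Add(7, Mul(Rational(1, 2), G)))
Mul(Add(2298, Function('t')(Add(9, Mul(-1, -24)))), Add(-1915, Function('s')(-46))) = Mul(Add(2298, Add(7, Mul(Rational(1, 2), Add(9, Mul(-1, -24))))), Add(-1915, 27)) = Mul(Add(2298, Add(7, Mul(Rational(1, 2), Add(9, 24)))), -1888) = Mul(Add(2298, Add(7, Mul(Rational(1, 2), 33))), -1888) = Mul(Add(2298, Add(7, Rational(33, 2))), -1888) = Mul(Add(2298, Rational(47, 2)), -1888) = Mul(Rational(4643, 2), -1888) = -4382992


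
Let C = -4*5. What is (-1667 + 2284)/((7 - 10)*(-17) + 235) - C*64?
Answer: 366697/286 ≈ 1282.2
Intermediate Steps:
C = -20
(-1667 + 2284)/((7 - 10)*(-17) + 235) - C*64 = (-1667 + 2284)/((7 - 10)*(-17) + 235) - (-20)*64 = 617/(-3*(-17) + 235) - 1*(-1280) = 617/(51 + 235) + 1280 = 617/286 + 1280 = 366697/286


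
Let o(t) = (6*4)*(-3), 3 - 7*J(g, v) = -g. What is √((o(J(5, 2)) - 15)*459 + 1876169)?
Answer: 2*√459059 ≈ 1355.1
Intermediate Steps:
J(g, v) = 3/7 + g/7 (J(g, v) = 3/7 - (-1)*g/7 = 3/7 + g/7)
o(t) = -72 (o(t) = 24*(-3) = -72)
√((o(J(5, 2)) - 15)*459 + 1876169) = √((-72 - 15)*459 + 1876169) = √(-87*459 + 1876169) = √(-39933 + 1876169) = √1836236 = 2*√459059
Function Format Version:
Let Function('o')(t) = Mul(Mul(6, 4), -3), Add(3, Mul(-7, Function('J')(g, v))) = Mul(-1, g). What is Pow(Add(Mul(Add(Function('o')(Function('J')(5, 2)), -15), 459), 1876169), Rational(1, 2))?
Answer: Mul(2, Pow(459059, Rational(1, 2))) ≈ 1355.1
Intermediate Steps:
Function('J')(g, v) = Add(Rational(3, 7), Mul(Rational(1, 7), g)) (Function('J')(g, v) = Add(Rational(3, 7), Mul(Rational(-1, 7), Mul(-1, g))) = Add(Rational(3, 7), Mul(Rational(1, 7), g)))
Function('o')(t) = -72 (Function('o')(t) = Mul(24, -3) = -72)
Pow(Add(Mul(Add(Function('o')(Function('J')(5, 2)), -15), 459), 1876169), Rational(1, 2)) = Pow(Add(Mul(Add(-72, -15), 459), 1876169), Rational(1, 2)) = Pow(Add(Mul(-87, 459), 1876169), Rational(1, 2)) = Pow(Add(-39933, 1876169), Rational(1, 2)) = Pow(1836236, Rational(1, 2)) = Mul(2, Pow(459059, Rational(1, 2)))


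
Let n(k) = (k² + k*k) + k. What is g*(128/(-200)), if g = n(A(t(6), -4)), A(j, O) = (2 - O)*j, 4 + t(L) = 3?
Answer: -1056/25 ≈ -42.240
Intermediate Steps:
t(L) = -1 (t(L) = -4 + 3 = -1)
A(j, O) = j*(2 - O)
n(k) = k + 2*k² (n(k) = (k² + k²) + k = 2*k² + k = k + 2*k²)
g = 66 (g = (-(2 - 1*(-4)))*(1 + 2*(-(2 - 1*(-4)))) = (-(2 + 4))*(1 + 2*(-(2 + 4))) = (-1*6)*(1 + 2*(-1*6)) = -6*(1 + 2*(-6)) = -6*(1 - 12) = -6*(-11) = 66)
g*(128/(-200)) = 66*(128/(-200)) = 66*(128*(-1/200)) = 66*(-16/25) = -1056/25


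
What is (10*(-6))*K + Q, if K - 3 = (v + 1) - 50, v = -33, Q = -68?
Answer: 4672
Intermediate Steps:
K = -79 (K = 3 + ((-33 + 1) - 50) = 3 + (-32 - 50) = 3 - 82 = -79)
(10*(-6))*K + Q = (10*(-6))*(-79) - 68 = -60*(-79) - 68 = 4740 - 68 = 4672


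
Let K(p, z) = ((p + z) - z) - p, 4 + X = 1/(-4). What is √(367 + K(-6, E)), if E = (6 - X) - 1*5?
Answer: √367 ≈ 19.157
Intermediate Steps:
X = -17/4 (X = -4 + 1/(-4) = -4 - ¼ = -17/4 ≈ -4.2500)
E = 21/4 (E = (6 - 1*(-17/4)) - 1*5 = (6 + 17/4) - 5 = 41/4 - 5 = 21/4 ≈ 5.2500)
K(p, z) = 0 (K(p, z) = p - p = 0)
√(367 + K(-6, E)) = √(367 + 0) = √367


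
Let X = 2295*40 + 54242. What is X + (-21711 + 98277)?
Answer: 222608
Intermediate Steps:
X = 146042 (X = 91800 + 54242 = 146042)
X + (-21711 + 98277) = 146042 + (-21711 + 98277) = 146042 + 76566 = 222608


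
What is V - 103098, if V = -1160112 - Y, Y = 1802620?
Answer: -3065830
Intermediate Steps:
V = -2962732 (V = -1160112 - 1*1802620 = -1160112 - 1802620 = -2962732)
V - 103098 = -2962732 - 103098 = -3065830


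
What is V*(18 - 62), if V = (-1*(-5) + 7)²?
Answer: -6336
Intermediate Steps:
V = 144 (V = (5 + 7)² = 12² = 144)
V*(18 - 62) = 144*(18 - 62) = 144*(-44) = -6336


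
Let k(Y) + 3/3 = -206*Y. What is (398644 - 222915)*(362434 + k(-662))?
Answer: 87654503845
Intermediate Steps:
k(Y) = -1 - 206*Y
(398644 - 222915)*(362434 + k(-662)) = (398644 - 222915)*(362434 + (-1 - 206*(-662))) = 175729*(362434 + (-1 + 136372)) = 175729*(362434 + 136371) = 175729*498805 = 87654503845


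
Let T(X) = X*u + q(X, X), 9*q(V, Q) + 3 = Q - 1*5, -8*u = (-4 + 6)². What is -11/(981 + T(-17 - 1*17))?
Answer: -33/2980 ≈ -0.011074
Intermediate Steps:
u = -½ (u = -(-4 + 6)²/8 = -⅛*2² = -⅛*4 = -½ ≈ -0.50000)
q(V, Q) = -8/9 + Q/9 (q(V, Q) = -⅓ + (Q - 1*5)/9 = -⅓ + (Q - 5)/9 = -⅓ + (-5 + Q)/9 = -⅓ + (-5/9 + Q/9) = -8/9 + Q/9)
T(X) = -8/9 - 7*X/18 (T(X) = X*(-½) + (-8/9 + X/9) = -X/2 + (-8/9 + X/9) = -8/9 - 7*X/18)
-11/(981 + T(-17 - 1*17)) = -11/(981 + (-8/9 - 7*(-17 - 1*17)/18)) = -11/(981 + (-8/9 - 7*(-17 - 17)/18)) = -11/(981 + (-8/9 - 7/18*(-34))) = -11/(981 + (-8/9 + 119/9)) = -11/(981 + 37/3) = -11/(2980/3) = (3/2980)*(-11) = -33/2980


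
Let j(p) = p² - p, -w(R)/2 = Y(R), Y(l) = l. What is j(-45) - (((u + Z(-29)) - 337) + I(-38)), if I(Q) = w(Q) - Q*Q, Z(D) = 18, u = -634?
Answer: 4391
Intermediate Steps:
w(R) = -2*R
I(Q) = -Q² - 2*Q (I(Q) = -2*Q - Q*Q = -2*Q - Q² = -Q² - 2*Q)
j(-45) - (((u + Z(-29)) - 337) + I(-38)) = -45*(-1 - 45) - (((-634 + 18) - 337) - 38*(-2 - 1*(-38))) = -45*(-46) - ((-616 - 337) - 38*(-2 + 38)) = 2070 - (-953 - 38*36) = 2070 - (-953 - 1368) = 2070 - 1*(-2321) = 2070 + 2321 = 4391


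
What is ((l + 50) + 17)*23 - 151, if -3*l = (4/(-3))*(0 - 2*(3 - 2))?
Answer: 12326/9 ≈ 1369.6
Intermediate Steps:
l = -8/9 (l = -4/(-3)*(0 - 2*(3 - 2))/3 = -4*(-⅓)*(0 - 2*1)/3 = -(-4)*(0 - 2)/9 = -(-4)*(-2)/9 = -⅓*8/3 = -8/9 ≈ -0.88889)
((l + 50) + 17)*23 - 151 = ((-8/9 + 50) + 17)*23 - 151 = (442/9 + 17)*23 - 151 = (595/9)*23 - 151 = 13685/9 - 151 = 12326/9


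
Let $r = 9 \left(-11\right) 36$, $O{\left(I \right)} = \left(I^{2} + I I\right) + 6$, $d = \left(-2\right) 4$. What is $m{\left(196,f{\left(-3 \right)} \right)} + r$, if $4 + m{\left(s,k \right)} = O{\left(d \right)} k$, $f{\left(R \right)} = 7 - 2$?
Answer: $-2898$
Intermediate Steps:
$d = -8$
$O{\left(I \right)} = 6 + 2 I^{2}$ ($O{\left(I \right)} = \left(I^{2} + I^{2}\right) + 6 = 2 I^{2} + 6 = 6 + 2 I^{2}$)
$f{\left(R \right)} = 5$
$m{\left(s,k \right)} = -4 + 134 k$ ($m{\left(s,k \right)} = -4 + \left(6 + 2 \left(-8\right)^{2}\right) k = -4 + \left(6 + 2 \cdot 64\right) k = -4 + \left(6 + 128\right) k = -4 + 134 k$)
$r = -3564$ ($r = \left(-99\right) 36 = -3564$)
$m{\left(196,f{\left(-3 \right)} \right)} + r = \left(-4 + 134 \cdot 5\right) - 3564 = \left(-4 + 670\right) - 3564 = 666 - 3564 = -2898$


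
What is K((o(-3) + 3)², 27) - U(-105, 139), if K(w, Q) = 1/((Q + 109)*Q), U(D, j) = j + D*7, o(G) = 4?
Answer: 2188513/3672 ≈ 596.00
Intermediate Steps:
U(D, j) = j + 7*D
K(w, Q) = 1/(Q*(109 + Q)) (K(w, Q) = 1/((109 + Q)*Q) = 1/(Q*(109 + Q)))
K((o(-3) + 3)², 27) - U(-105, 139) = 1/(27*(109 + 27)) - (139 + 7*(-105)) = (1/27)/136 - (139 - 735) = (1/27)*(1/136) - 1*(-596) = 1/3672 + 596 = 2188513/3672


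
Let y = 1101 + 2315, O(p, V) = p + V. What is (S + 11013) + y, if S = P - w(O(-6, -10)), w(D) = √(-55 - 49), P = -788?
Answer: 13641 - 2*I*√26 ≈ 13641.0 - 10.198*I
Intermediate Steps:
O(p, V) = V + p
y = 3416
w(D) = 2*I*√26 (w(D) = √(-104) = 2*I*√26)
S = -788 - 2*I*√26 ≈ -788.0 - 10.198*I
(S + 11013) + y = ((-788 - 2*I*√26) + 11013) + 3416 = (10225 - 2*I*√26) + 3416 = 13641 - 2*I*√26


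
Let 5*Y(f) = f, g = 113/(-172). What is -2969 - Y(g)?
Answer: -2553227/860 ≈ -2968.9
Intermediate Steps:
g = -113/172 (g = 113*(-1/172) = -113/172 ≈ -0.65698)
Y(f) = f/5
-2969 - Y(g) = -2969 - (-113)/(5*172) = -2969 - 1*(-113/860) = -2969 + 113/860 = -2553227/860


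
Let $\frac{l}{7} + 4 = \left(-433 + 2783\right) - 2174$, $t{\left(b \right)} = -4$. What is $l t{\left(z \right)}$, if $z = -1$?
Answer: $-4816$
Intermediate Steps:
$l = 1204$ ($l = -28 + 7 \left(\left(-433 + 2783\right) - 2174\right) = -28 + 7 \left(2350 - 2174\right) = -28 + 7 \cdot 176 = -28 + 1232 = 1204$)
$l t{\left(z \right)} = 1204 \left(-4\right) = -4816$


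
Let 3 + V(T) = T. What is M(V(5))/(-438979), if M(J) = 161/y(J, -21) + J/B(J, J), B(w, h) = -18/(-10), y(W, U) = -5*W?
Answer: 1349/39508110 ≈ 3.4145e-5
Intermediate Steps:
V(T) = -3 + T
B(w, h) = 9/5 (B(w, h) = -18*(-⅒) = 9/5)
M(J) = -161/(5*J) + 5*J/9 (M(J) = 161/((-5*J)) + J/(9/5) = 161*(-1/(5*J)) + J*(5/9) = -161/(5*J) + 5*J/9)
M(V(5))/(-438979) = ((-1449 + 25*(-3 + 5)²)/(45*(-3 + 5)))/(-438979) = ((1/45)*(-1449 + 25*2²)/2)*(-1/438979) = ((1/45)*(½)*(-1449 + 25*4))*(-1/438979) = ((1/45)*(½)*(-1449 + 100))*(-1/438979) = ((1/45)*(½)*(-1349))*(-1/438979) = -1349/90*(-1/438979) = 1349/39508110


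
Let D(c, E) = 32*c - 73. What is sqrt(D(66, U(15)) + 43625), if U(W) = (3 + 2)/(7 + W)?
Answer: 4*sqrt(2854) ≈ 213.69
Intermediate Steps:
U(W) = 5/(7 + W)
D(c, E) = -73 + 32*c
sqrt(D(66, U(15)) + 43625) = sqrt((-73 + 32*66) + 43625) = sqrt((-73 + 2112) + 43625) = sqrt(2039 + 43625) = sqrt(45664) = 4*sqrt(2854)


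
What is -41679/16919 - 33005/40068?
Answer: -318343681/96844356 ≈ -3.2872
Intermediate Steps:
-41679/16919 - 33005/40068 = -41679*1/16919 - 33005*1/40068 = -41679/16919 - 4715/5724 = -318343681/96844356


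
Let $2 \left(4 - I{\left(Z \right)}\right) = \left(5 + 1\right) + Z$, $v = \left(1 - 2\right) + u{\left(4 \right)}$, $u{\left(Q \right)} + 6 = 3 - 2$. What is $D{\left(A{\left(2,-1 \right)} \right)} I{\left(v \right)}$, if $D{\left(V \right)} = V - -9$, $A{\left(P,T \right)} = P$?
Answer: $44$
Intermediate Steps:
$u{\left(Q \right)} = -5$ ($u{\left(Q \right)} = -6 + \left(3 - 2\right) = -6 + 1 = -5$)
$D{\left(V \right)} = 9 + V$ ($D{\left(V \right)} = V + 9 = 9 + V$)
$v = -6$ ($v = \left(1 - 2\right) - 5 = -1 - 5 = -6$)
$I{\left(Z \right)} = 1 - \frac{Z}{2}$ ($I{\left(Z \right)} = 4 - \frac{\left(5 + 1\right) + Z}{2} = 4 - \frac{6 + Z}{2} = 4 - \left(3 + \frac{Z}{2}\right) = 1 - \frac{Z}{2}$)
$D{\left(A{\left(2,-1 \right)} \right)} I{\left(v \right)} = \left(9 + 2\right) \left(1 - -3\right) = 11 \left(1 + 3\right) = 11 \cdot 4 = 44$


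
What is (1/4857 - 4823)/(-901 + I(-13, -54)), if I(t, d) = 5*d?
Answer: 23425310/5687547 ≈ 4.1187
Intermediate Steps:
(1/4857 - 4823)/(-901 + I(-13, -54)) = (1/4857 - 4823)/(-901 + 5*(-54)) = (1/4857 - 4823)/(-901 - 270) = -23425310/4857/(-1171) = -23425310/4857*(-1/1171) = 23425310/5687547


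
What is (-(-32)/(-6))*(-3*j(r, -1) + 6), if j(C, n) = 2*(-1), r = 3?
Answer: -64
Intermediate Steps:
j(C, n) = -2
(-(-32)/(-6))*(-3*j(r, -1) + 6) = (-(-32)/(-6))*(-3*(-2) + 6) = (-(-32)*(-1)/6)*(6 + 6) = -16*1/3*12 = -16/3*12 = -64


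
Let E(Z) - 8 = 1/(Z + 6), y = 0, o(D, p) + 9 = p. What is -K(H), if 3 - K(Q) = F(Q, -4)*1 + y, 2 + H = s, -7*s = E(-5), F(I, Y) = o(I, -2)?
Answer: -14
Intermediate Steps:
o(D, p) = -9 + p
F(I, Y) = -11 (F(I, Y) = -9 - 2 = -11)
E(Z) = 8 + 1/(6 + Z) (E(Z) = 8 + 1/(Z + 6) = 8 + 1/(6 + Z))
s = -9/7 (s = -(49 + 8*(-5))/(7*(6 - 5)) = -(49 - 40)/(7*1) = -9/7 ≈ -1.2857)
H = -23/7 (H = -2 - 9/7 = -23/7 ≈ -3.2857)
K(Q) = 14 (K(Q) = 3 - (-11*1 + 0) = 3 - (-11 + 0) = 3 - 1*(-11) = 3 + 11 = 14)
-K(H) = -1*14 = -14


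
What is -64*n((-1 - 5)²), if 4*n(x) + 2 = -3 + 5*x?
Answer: -2800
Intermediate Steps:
n(x) = -5/4 + 5*x/4 (n(x) = -½ + (-3 + 5*x)/4 = -½ + (-¾ + 5*x/4) = -5/4 + 5*x/4)
-64*n((-1 - 5)²) = -64*(-5/4 + 5*(-1 - 5)²/4) = -64*(-5/4 + (5/4)*(-6)²) = -64*(-5/4 + (5/4)*36) = -64*(-5/4 + 45) = -64*175/4 = -2800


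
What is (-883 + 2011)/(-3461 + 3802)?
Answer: 1128/341 ≈ 3.3079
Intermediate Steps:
(-883 + 2011)/(-3461 + 3802) = 1128/341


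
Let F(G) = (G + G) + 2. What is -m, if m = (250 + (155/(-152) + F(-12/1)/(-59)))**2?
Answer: -5000585967601/80425024 ≈ -62177.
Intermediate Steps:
F(G) = 2 + 2*G (F(G) = 2*G + 2 = 2 + 2*G)
m = 5000585967601/80425024 (m = (250 + (155/(-152) + (2 + 2*(-12/1))/(-59)))**2 = (250 + (155*(-1/152) + (2 + 2*(-12*1))*(-1/59)))**2 = (250 + (-155/152 + (2 + 2*(-12))*(-1/59)))**2 = (250 + (-155/152 + (2 - 24)*(-1/59)))**2 = (250 + (-155/152 - 22*(-1/59)))**2 = (250 + (-155/152 + 22/59))**2 = (250 - 5801/8968)**2 = (2236199/8968)**2 = 5000585967601/80425024 ≈ 62177.)
-m = -1*5000585967601/80425024 = -5000585967601/80425024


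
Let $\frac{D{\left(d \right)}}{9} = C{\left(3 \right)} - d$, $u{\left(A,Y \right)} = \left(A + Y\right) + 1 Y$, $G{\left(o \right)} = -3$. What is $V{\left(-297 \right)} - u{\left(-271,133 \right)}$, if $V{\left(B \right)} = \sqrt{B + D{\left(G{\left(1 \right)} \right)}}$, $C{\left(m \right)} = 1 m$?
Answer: $5 + 9 i \sqrt{3} \approx 5.0 + 15.588 i$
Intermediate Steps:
$C{\left(m \right)} = m$
$u{\left(A,Y \right)} = A + 2 Y$ ($u{\left(A,Y \right)} = \left(A + Y\right) + Y = A + 2 Y$)
$D{\left(d \right)} = 27 - 9 d$ ($D{\left(d \right)} = 9 \left(3 - d\right) = 27 - 9 d$)
$V{\left(B \right)} = \sqrt{54 + B}$ ($V{\left(B \right)} = \sqrt{B + \left(27 - -27\right)} = \sqrt{B + \left(27 + 27\right)} = \sqrt{B + 54} = \sqrt{54 + B}$)
$V{\left(-297 \right)} - u{\left(-271,133 \right)} = \sqrt{54 - 297} - \left(-271 + 2 \cdot 133\right) = \sqrt{-243} - \left(-271 + 266\right) = 9 i \sqrt{3} - -5 = 9 i \sqrt{3} + 5 = 5 + 9 i \sqrt{3}$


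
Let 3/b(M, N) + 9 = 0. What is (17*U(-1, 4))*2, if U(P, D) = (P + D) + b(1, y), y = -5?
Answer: 272/3 ≈ 90.667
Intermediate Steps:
b(M, N) = -⅓ (b(M, N) = 3/(-9 + 0) = 3/(-9) = 3*(-⅑) = -⅓)
U(P, D) = -⅓ + D + P (U(P, D) = (P + D) - ⅓ = (D + P) - ⅓ = -⅓ + D + P)
(17*U(-1, 4))*2 = (17*(-⅓ + 4 - 1))*2 = (17*(8/3))*2 = (136/3)*2 = 272/3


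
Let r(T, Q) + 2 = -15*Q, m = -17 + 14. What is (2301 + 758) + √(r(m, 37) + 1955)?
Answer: 3059 + √1398 ≈ 3096.4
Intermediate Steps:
m = -3
r(T, Q) = -2 - 15*Q
(2301 + 758) + √(r(m, 37) + 1955) = (2301 + 758) + √((-2 - 15*37) + 1955) = 3059 + √((-2 - 555) + 1955) = 3059 + √(-557 + 1955) = 3059 + √1398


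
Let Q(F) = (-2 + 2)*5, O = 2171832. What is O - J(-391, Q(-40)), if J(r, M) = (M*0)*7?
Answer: 2171832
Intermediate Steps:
Q(F) = 0 (Q(F) = 0*5 = 0)
J(r, M) = 0 (J(r, M) = 0*7 = 0)
O - J(-391, Q(-40)) = 2171832 - 1*0 = 2171832 + 0 = 2171832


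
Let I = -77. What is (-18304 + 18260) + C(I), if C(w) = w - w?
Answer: -44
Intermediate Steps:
C(w) = 0
(-18304 + 18260) + C(I) = (-18304 + 18260) + 0 = -44 + 0 = -44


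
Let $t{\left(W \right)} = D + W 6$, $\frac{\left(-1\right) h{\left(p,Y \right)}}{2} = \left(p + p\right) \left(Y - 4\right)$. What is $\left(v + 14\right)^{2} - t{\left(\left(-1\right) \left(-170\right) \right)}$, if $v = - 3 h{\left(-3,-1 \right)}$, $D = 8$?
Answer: $36608$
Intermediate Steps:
$h{\left(p,Y \right)} = - 4 p \left(-4 + Y\right)$ ($h{\left(p,Y \right)} = - 2 \left(p + p\right) \left(Y - 4\right) = - 2 \cdot 2 p \left(-4 + Y\right) = - 4 p \left(-4 + Y\right)$)
$v = 180$ ($v = - 3 \cdot 4 \left(-3\right) \left(4 - -1\right) = - 3 \cdot 4 \left(-3\right) \left(4 + 1\right) = - 3 \cdot 4 \left(-3\right) 5 = \left(-3\right) \left(-60\right) = 180$)
$t{\left(W \right)} = 8 + 6 W$ ($t{\left(W \right)} = 8 + W 6 = 8 + 6 W$)
$\left(v + 14\right)^{2} - t{\left(\left(-1\right) \left(-170\right) \right)} = \left(180 + 14\right)^{2} - \left(8 + 6 \left(\left(-1\right) \left(-170\right)\right)\right) = 194^{2} - \left(8 + 6 \cdot 170\right) = 37636 - \left(8 + 1020\right) = 37636 - 1028 = 36608$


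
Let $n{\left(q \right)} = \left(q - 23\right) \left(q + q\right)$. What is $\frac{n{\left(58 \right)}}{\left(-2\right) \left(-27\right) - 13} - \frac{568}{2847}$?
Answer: $\frac{11535532}{116727} \approx 98.825$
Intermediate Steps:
$n{\left(q \right)} = 2 q \left(-23 + q\right)$ ($n{\left(q \right)} = \left(-23 + q\right) 2 q = 2 q \left(-23 + q\right)$)
$\frac{n{\left(58 \right)}}{\left(-2\right) \left(-27\right) - 13} - \frac{568}{2847} = \frac{2 \cdot 58 \left(-23 + 58\right)}{\left(-2\right) \left(-27\right) - 13} - \frac{568}{2847} = \frac{2 \cdot 58 \cdot 35}{54 - 13} - \frac{568}{2847} = \frac{4060}{41} - \frac{568}{2847} = \frac{11535532}{116727}$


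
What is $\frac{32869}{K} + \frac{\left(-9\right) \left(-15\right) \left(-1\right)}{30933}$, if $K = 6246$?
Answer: $\frac{112877063}{21467502} \approx 5.258$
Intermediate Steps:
$\frac{32869}{K} + \frac{\left(-9\right) \left(-15\right) \left(-1\right)}{30933} = \frac{32869}{6246} + \frac{\left(-9\right) \left(-15\right) \left(-1\right)}{30933} = 32869 \cdot \frac{1}{6246} + 135 \left(-1\right) \frac{1}{30933} = \frac{32869}{6246} - \frac{15}{3437} = \frac{112877063}{21467502}$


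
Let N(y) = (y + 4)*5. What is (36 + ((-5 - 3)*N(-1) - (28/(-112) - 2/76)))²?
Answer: 40487769/5776 ≈ 7009.7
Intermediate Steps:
N(y) = 20 + 5*y (N(y) = (4 + y)*5 = 20 + 5*y)
(36 + ((-5 - 3)*N(-1) - (28/(-112) - 2/76)))² = (36 + ((-5 - 3)*(20 + 5*(-1)) - (28/(-112) - 2/76)))² = (36 + (-8*(20 - 5) - (28*(-1/112) - 2*1/76)))² = (36 + (-8*15 - (-¼ - 1/38)))² = (36 + (-120 - 1*(-21/76)))² = (36 + (-120 + 21/76))² = (36 - 9099/76)² = (-6363/76)² = 40487769/5776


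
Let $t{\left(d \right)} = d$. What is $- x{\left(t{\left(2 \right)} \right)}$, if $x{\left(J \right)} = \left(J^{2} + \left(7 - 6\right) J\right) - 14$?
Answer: $8$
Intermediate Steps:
$x{\left(J \right)} = -14 + J + J^{2}$ ($x{\left(J \right)} = \left(J^{2} + \left(7 - 6\right) J\right) - 14 = \left(J^{2} + 1 J\right) - 14 = \left(J^{2} + J\right) - 14 = \left(J + J^{2}\right) - 14 = -14 + J + J^{2}$)
$- x{\left(t{\left(2 \right)} \right)} = - (-14 + 2 + 2^{2}) = - (-14 + 2 + 4) = \left(-1\right) \left(-8\right) = 8$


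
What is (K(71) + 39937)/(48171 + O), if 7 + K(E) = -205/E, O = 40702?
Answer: 2834825/6309983 ≈ 0.44926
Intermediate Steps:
K(E) = -7 - 205/E
(K(71) + 39937)/(48171 + O) = ((-7 - 205/71) + 39937)/(48171 + 40702) = ((-7 - 205*1/71) + 39937)/88873 = ((-7 - 205/71) + 39937)*(1/88873) = (-702/71 + 39937)*(1/88873) = (2834825/71)*(1/88873) = 2834825/6309983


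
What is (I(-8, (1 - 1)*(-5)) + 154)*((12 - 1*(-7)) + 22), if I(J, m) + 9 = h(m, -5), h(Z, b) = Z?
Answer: 5945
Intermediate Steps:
I(J, m) = -9 + m
(I(-8, (1 - 1)*(-5)) + 154)*((12 - 1*(-7)) + 22) = ((-9 + (1 - 1)*(-5)) + 154)*((12 - 1*(-7)) + 22) = ((-9 + 0*(-5)) + 154)*((12 + 7) + 22) = ((-9 + 0) + 154)*(19 + 22) = (-9 + 154)*41 = 145*41 = 5945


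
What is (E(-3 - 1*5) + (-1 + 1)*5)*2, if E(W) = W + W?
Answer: -32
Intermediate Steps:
E(W) = 2*W
(E(-3 - 1*5) + (-1 + 1)*5)*2 = (2*(-3 - 1*5) + (-1 + 1)*5)*2 = (2*(-3 - 5) + 0*5)*2 = (2*(-8) + 0)*2 = (-16 + 0)*2 = -16*2 = -32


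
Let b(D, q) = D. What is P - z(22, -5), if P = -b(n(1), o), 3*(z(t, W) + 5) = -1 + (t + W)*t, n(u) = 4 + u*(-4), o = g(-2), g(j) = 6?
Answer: -358/3 ≈ -119.33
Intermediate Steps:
o = 6
n(u) = 4 - 4*u
z(t, W) = -16/3 + t*(W + t)/3 (z(t, W) = -5 + (-1 + (t + W)*t)/3 = -5 + (-1 + (W + t)*t)/3 = -5 + (-1 + t*(W + t))/3 = -5 + (-⅓ + t*(W + t)/3) = -16/3 + t*(W + t)/3)
P = 0 (P = -(4 - 4*1) = -(4 - 4) = -1*0 = 0)
P - z(22, -5) = 0 - (-16/3 + (⅓)*22² + (⅓)*(-5)*22) = 0 - (-16/3 + (⅓)*484 - 110/3) = 0 - (-16/3 + 484/3 - 110/3) = 0 - 1*358/3 = 0 - 358/3 = -358/3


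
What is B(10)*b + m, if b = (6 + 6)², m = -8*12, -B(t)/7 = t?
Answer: -10176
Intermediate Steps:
B(t) = -7*t
m = -96
b = 144 (b = 12² = 144)
B(10)*b + m = -7*10*144 - 96 = -70*144 - 96 = -10080 - 96 = -10176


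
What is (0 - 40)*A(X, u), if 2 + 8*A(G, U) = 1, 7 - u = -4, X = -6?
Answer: 5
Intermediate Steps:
u = 11 (u = 7 - 1*(-4) = 7 + 4 = 11)
A(G, U) = -⅛ (A(G, U) = -¼ + (⅛)*1 = -¼ + ⅛ = -⅛)
(0 - 40)*A(X, u) = (0 - 40)*(-⅛) = -40*(-⅛) = 5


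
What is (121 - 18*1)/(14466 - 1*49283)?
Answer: -103/34817 ≈ -0.0029583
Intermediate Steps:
(121 - 18*1)/(14466 - 1*49283) = (121 - 18)/(14466 - 49283) = 103/(-34817) = 103*(-1/34817) = -103/34817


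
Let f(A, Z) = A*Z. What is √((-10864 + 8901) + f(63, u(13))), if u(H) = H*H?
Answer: 2*√2171 ≈ 93.188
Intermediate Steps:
u(H) = H²
√((-10864 + 8901) + f(63, u(13))) = √((-10864 + 8901) + 63*13²) = √(-1963 + 63*169) = √(-1963 + 10647) = √8684 = 2*√2171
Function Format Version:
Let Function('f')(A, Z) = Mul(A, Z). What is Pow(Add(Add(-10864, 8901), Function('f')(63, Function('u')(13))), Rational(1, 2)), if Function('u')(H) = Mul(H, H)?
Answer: Mul(2, Pow(2171, Rational(1, 2))) ≈ 93.188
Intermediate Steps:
Function('u')(H) = Pow(H, 2)
Pow(Add(Add(-10864, 8901), Function('f')(63, Function('u')(13))), Rational(1, 2)) = Pow(Add(Add(-10864, 8901), Mul(63, Pow(13, 2))), Rational(1, 2)) = Pow(Add(-1963, Mul(63, 169)), Rational(1, 2)) = Pow(Add(-1963, 10647), Rational(1, 2)) = Pow(8684, Rational(1, 2)) = Mul(2, Pow(2171, Rational(1, 2)))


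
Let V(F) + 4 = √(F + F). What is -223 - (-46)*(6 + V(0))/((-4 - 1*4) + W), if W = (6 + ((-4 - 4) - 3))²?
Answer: -3699/17 ≈ -217.59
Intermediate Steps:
W = 25 (W = (6 + (-8 - 3))² = (6 - 11)² = (-5)² = 25)
V(F) = -4 + √2*√F (V(F) = -4 + √(F + F) = -4 + √(2*F) = -4 + √2*√F)
-223 - (-46)*(6 + V(0))/((-4 - 1*4) + W) = -223 - (-46)*(6 + (-4 + √2*√0))/((-4 - 1*4) + 25) = -223 - (-46)*(6 + (-4 + √2*0))/((-4 - 4) + 25) = -223 - (-46)*(6 + (-4 + 0))/(-8 + 25) = -223 - (-46)*(6 - 4)/17 = -223 - (-46)*2*(1/17) = -223 - (-46)*2/17 = -223 - 1*(-92/17) = -223 + 92/17 = -3699/17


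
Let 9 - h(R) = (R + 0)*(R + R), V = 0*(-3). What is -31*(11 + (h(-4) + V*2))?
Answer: 372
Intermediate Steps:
V = 0
h(R) = 9 - 2*R² (h(R) = 9 - (R + 0)*(R + R) = 9 - R*2*R = 9 - 2*R²)
-31*(11 + (h(-4) + V*2)) = -31*(11 + ((9 - 2*(-4)²) + 0*2)) = -31*(11 + ((9 - 2*16) + 0)) = -31*(11 + ((9 - 32) + 0)) = -31*(11 + (-23 + 0)) = -31*(11 - 23) = -31*(-12) = 372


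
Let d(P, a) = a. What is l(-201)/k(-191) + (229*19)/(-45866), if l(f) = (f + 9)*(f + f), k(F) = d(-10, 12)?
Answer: 15526619/2414 ≈ 6431.9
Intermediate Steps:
k(F) = 12
l(f) = 2*f*(9 + f) (l(f) = (9 + f)*(2*f) = 2*f*(9 + f))
l(-201)/k(-191) + (229*19)/(-45866) = (2*(-201)*(9 - 201))/12 + (229*19)/(-45866) = (2*(-201)*(-192))*(1/12) + 4351*(-1/45866) = 77184*(1/12) - 229/2414 = 6432 - 229/2414 = 15526619/2414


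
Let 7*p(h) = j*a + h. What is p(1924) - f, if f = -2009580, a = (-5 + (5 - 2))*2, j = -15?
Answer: 14069044/7 ≈ 2.0099e+6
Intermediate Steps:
a = -4 (a = (-5 + 3)*2 = -2*2 = -4)
p(h) = 60/7 + h/7 (p(h) = (-15*(-4) + h)/7 = (60 + h)/7 = 60/7 + h/7)
p(1924) - f = (60/7 + (⅐)*1924) - 1*(-2009580) = (60/7 + 1924/7) + 2009580 = 1984/7 + 2009580 = 14069044/7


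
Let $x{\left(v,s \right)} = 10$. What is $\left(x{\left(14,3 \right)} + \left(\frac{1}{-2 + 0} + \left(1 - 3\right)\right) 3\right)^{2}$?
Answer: $\frac{25}{4} \approx 6.25$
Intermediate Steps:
$\left(x{\left(14,3 \right)} + \left(\frac{1}{-2 + 0} + \left(1 - 3\right)\right) 3\right)^{2} = \left(10 + \left(\frac{1}{-2 + 0} + \left(1 - 3\right)\right) 3\right)^{2} = \left(10 + \left(\frac{1}{-2} - 2\right) 3\right)^{2} = \left(10 + \left(- \frac{1}{2} - 2\right) 3\right)^{2} = \left(10 - \frac{15}{2}\right)^{2} = \left(\frac{5}{2}\right)^{2} = \frac{25}{4}$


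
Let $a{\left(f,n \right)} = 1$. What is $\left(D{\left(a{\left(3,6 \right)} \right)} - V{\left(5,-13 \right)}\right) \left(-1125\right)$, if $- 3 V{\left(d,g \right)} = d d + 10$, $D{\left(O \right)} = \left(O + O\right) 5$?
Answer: $-24375$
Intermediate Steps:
$D{\left(O \right)} = 10 O$ ($D{\left(O \right)} = 2 O 5 = 10 O$)
$V{\left(d,g \right)} = - \frac{10}{3} - \frac{d^{2}}{3}$ ($V{\left(d,g \right)} = - \frac{d d + 10}{3} = - \frac{d^{2} + 10}{3} = - \frac{10 + d^{2}}{3} = - \frac{10}{3} - \frac{d^{2}}{3}$)
$\left(D{\left(a{\left(3,6 \right)} \right)} - V{\left(5,-13 \right)}\right) \left(-1125\right) = \left(10 \cdot 1 - \left(- \frac{10}{3} - \frac{5^{2}}{3}\right)\right) \left(-1125\right) = \left(10 - \left(- \frac{10}{3} - \frac{25}{3}\right)\right) \left(-1125\right) = \left(10 - - \frac{35}{3}\right) \left(-1125\right) = \left(10 + \frac{35}{3}\right) \left(-1125\right) = \frac{65}{3} \left(-1125\right) = -24375$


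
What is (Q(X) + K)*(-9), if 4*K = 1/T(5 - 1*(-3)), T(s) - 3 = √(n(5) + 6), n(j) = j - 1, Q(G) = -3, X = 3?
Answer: 135/4 - 9*√10/4 ≈ 26.635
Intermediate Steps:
n(j) = -1 + j
T(s) = 3 + √10 (T(s) = 3 + √((-1 + 5) + 6) = 3 + √(4 + 6) = 3 + √10)
K = 1/(4*(3 + √10)) ≈ 0.040569
(Q(X) + K)*(-9) = (-3 + (-¾ + √10/4))*(-9) = (-15/4 + √10/4)*(-9) = 135/4 - 9*√10/4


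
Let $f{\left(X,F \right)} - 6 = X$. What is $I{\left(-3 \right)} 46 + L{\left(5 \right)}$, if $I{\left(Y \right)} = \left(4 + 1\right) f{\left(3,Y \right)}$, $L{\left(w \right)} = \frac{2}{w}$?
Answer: $\frac{10352}{5} \approx 2070.4$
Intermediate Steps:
$f{\left(X,F \right)} = 6 + X$
$I{\left(Y \right)} = 45$ ($I{\left(Y \right)} = \left(4 + 1\right) \left(6 + 3\right) = 5 \cdot 9 = 45$)
$I{\left(-3 \right)} 46 + L{\left(5 \right)} = 45 \cdot 46 + \frac{2}{5} = 2070 + 2 \cdot \frac{1}{5} = 2070 + \frac{2}{5} = \frac{10352}{5}$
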